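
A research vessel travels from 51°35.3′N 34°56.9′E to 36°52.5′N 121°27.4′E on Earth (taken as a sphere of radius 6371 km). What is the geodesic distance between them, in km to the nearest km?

With latitudes φ₁ = 51.588°, φ₂ = 36.875° and longitude difference Δλ = 86.508°:
cos c = sin φ₁ sin φ₂ + cos φ₁ cos φ₂ cos Δλ = (0.7836)(0.6001) + (0.6213)(0.7999)(0.0609) = 0.50047,
so c = arccos(0.50047) = 1.04666 rad.
Distance = R·c = 6371 × 1.0467 ≈ 6668 km.

6668 km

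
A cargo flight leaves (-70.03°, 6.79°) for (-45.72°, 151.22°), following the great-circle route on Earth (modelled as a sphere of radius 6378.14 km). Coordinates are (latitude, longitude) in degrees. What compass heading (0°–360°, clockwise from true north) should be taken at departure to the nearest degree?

152°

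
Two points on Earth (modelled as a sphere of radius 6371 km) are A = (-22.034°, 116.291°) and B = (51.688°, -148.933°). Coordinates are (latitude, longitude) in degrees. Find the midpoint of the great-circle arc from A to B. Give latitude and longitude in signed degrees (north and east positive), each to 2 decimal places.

20.92°, 151.50°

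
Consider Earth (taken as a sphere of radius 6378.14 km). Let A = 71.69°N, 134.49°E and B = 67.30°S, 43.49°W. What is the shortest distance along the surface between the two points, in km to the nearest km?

19543 km

In radians: φ₁ = 1.2512, φ₂ = -1.1746, Δλ = -177.980° = -3.1063 rad.
cos c = sin φ₁ sin φ₂ + cos φ₁ cos φ₂ cos Δλ = (0.9494)(-0.9225) + (0.3142)(0.3859)(-0.9994) = -0.99699,
so c = arccos(-0.99699) = 3.06399 rad.
Distance = R·c = 6378.14 × 3.0640 ≈ 19543 km.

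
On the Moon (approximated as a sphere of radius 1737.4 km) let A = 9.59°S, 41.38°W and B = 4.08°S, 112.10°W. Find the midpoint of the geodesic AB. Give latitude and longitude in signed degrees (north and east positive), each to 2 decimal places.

-8.36°, -76.97°

Central angle δ = 1.2275 rad. Interpolating on the sphere with fraction f = 0.5:
P = [sin((1−f)δ)·A + sin(fδ)·B] / sin δ = 0.6116·A + 0.6116·B in Cartesian coordinates,
giving P = (0.2230, -0.9639, -0.1454), i.e. latitude -8.36°, longitude -76.97°.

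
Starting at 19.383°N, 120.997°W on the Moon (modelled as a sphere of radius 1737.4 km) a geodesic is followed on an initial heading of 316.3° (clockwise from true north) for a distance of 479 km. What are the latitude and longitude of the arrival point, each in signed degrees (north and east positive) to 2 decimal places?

Angular distance δ = d/R = 479/1737.4 = 0.27570 rad; initial bearing θ = 5.5205 rad.
sin φ₂ = sin φ₁ cos δ + cos φ₁ sin δ cos θ = (0.3319)(0.9622) + (0.9433)(0.2722)(0.7230) = 0.5050, so φ₂ = 30.33°.
Δλ = atan2(sin θ sin δ cos φ₁, cos δ − sin φ₁ sin φ₂) = atan2(-0.1774, 0.7946) = -12.586°.
λ₂ = -120.997° − 12.586° = -133.58°.

30.33°, -133.58°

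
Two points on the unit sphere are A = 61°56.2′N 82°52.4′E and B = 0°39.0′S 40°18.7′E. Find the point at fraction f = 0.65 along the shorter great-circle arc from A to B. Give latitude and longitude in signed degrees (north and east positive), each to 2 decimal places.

22.44°, 49.07°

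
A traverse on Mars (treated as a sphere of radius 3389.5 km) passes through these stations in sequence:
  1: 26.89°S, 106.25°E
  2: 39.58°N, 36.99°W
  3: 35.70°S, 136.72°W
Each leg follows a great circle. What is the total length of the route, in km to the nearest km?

Leg 1→2: central angle 2.5660 rad, distance 8697.5 km.
Leg 2→3: central angle 2.0687 rad, distance 7011.9 km.
Total: 8697.5 + 7011.9 ≈ 15709 km.

15709 km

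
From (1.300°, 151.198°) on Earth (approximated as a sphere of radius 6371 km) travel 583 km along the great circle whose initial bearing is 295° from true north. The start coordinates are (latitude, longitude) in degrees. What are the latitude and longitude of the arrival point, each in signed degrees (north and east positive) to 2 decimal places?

Angular distance δ = d/R = 583/6371 = 0.09151 rad; initial bearing θ = 5.1487 rad.
sin φ₂ = sin φ₁ cos δ + cos φ₁ sin δ cos θ = (0.0227)(0.9958) + (0.9997)(0.0914)(0.4226) = 0.0612, so φ₂ = 3.51°.
Δλ = atan2(sin θ sin δ cos φ₁, cos δ − sin φ₁ sin φ₂) = atan2(-0.0828, 0.9944) = -4.760°.
λ₂ = 151.198° − 4.760° = 146.44°.

3.51°, 146.44°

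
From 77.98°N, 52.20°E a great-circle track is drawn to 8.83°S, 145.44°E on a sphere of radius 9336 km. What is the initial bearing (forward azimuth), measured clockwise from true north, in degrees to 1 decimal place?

88.7°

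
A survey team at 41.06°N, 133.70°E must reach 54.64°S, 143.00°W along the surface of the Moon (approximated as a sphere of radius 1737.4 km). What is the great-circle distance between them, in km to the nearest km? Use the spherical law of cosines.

Let φ₁ = 0.7166 rad, φ₂ = -0.9536 rad, and Δλ = 1.4539 rad.
cos c = sin φ₁ sin φ₂ + cos φ₁ cos φ₂ cos Δλ = (0.6568)(-0.8155) + (0.7540)(0.5787)(0.1167) = -0.48477,
so c = arccos(-0.48477) = 2.07690 rad.
Distance = R·c = 1737.4 × 2.0769 ≈ 3608 km.

3608 km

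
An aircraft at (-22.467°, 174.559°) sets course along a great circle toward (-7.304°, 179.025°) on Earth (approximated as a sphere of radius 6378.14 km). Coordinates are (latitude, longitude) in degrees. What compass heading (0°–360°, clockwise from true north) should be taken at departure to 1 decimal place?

16.5°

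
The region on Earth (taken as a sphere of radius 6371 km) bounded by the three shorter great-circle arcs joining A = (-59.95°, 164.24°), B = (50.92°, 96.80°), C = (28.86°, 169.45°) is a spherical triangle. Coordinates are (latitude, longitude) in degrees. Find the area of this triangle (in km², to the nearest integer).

45237364 km²

Side lengths (central angles): a = 1.0012, b = 1.5518, c = 2.1541 rad; semiperimeter s = 2.3536.
By l'Huilier's theorem, tan(E/4) = √[tan(s/2) tan((s−a)/2) tan((s−b)/2) tan((s−c)/2)], giving spherical excess E = 1.1145 rad.
Area = E·R² = 1.1145 × (6371)² ≈ 45237364 km².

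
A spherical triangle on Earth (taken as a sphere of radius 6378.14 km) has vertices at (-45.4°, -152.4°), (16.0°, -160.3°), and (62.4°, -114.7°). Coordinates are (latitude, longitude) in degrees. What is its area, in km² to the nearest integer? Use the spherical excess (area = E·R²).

17600321 km²

Side lengths (central angles): a = 0.9814, b = 1.9537, c = 1.0789 rad; semiperimeter s = 2.0070.
By l'Huilier's theorem, tan(E/4) = √[tan(s/2) tan((s−a)/2) tan((s−b)/2) tan((s−c)/2)], giving spherical excess E = 0.4326 rad.
Area = E·R² = 0.4326 × (6378.14)² ≈ 17600321 km².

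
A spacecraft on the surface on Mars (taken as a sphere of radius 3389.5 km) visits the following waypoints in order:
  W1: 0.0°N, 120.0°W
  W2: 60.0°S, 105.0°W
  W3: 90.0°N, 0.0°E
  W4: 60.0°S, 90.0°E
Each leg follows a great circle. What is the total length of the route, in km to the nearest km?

Leg W1→W2: central angle 1.0668 rad, distance 3615.8 km.
Leg W2→W3: central angle 2.6180 rad, distance 8873.7 km.
Leg W3→W4: central angle 2.6180 rad, distance 8873.7 km.
Total: 3615.8 + 8873.7 + 8873.7 ≈ 21363 km.

21363 km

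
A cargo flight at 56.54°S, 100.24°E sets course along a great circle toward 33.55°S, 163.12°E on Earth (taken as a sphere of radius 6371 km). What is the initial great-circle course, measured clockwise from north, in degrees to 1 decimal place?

With φ₁ = -0.9868, φ₂ = -0.5856, Δλ = 1.0975 rad, the forward-azimuth formula gives
θ = atan2( sin Δλ cos φ₂ , cos φ₁ sin φ₂ − sin φ₁ cos φ₂ cos Δλ ) = atan2(0.7418, 0.0122) = 89.06°.
So the initial bearing is 89.1°.

89.1°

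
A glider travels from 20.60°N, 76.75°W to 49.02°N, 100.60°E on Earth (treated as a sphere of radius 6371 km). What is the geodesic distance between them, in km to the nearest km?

In radians: φ₁ = 0.3595, φ₂ = 0.8556, Δλ = 177.350° = 3.0953 rad.
cos c = sin φ₁ sin φ₂ + cos φ₁ cos φ₂ cos Δλ = (0.3518)(0.7549) + (0.9361)(0.6558)(-0.9989) = -0.34759,
so c = arccos(-0.34759) = 1.92579 rad.
Distance = R·c = 6371 × 1.9258 ≈ 12269 km.

12269 km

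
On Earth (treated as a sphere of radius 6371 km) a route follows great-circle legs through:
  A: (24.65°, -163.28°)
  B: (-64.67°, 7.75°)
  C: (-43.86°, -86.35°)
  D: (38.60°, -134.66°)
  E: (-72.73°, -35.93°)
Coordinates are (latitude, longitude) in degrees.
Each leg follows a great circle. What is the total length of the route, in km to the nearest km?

Leg A→B: central angle 2.4357 rad, distance 15518.2 km.
Leg B→C: central angle 0.9220 rad, distance 5874.1 km.
Leg C→D: central angle 1.6283 rad, distance 10374.1 km.
Leg D→E: central angle 2.2536 rad, distance 14357.7 km.
Total: 15518.2 + 5874.1 + 10374.1 + 14357.7 ≈ 46124 km.

46124 km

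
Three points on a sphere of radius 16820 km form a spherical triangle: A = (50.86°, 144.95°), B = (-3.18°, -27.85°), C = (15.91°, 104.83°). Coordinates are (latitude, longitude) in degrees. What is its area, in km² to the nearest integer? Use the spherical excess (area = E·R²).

551240291 km²

Side lengths (central angles): a = 2.2998, b = 0.8274, c = 2.3027 rad; semiperimeter s = 2.7150.
By l'Huilier's theorem, tan(E/4) = √[tan(s/2) tan((s−a)/2) tan((s−b)/2) tan((s−c)/2)], giving spherical excess E = 1.9484 rad.
Area = E·R² = 1.9484 × (16820)² ≈ 551240291 km².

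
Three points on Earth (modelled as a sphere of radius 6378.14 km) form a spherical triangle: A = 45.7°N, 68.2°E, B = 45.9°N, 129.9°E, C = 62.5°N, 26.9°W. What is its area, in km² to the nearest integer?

15514234 km²

Side lengths (central angles): a = 1.2221, b = 0.9196, c = 0.7312 rad; semiperimeter s = 1.4365.
By l'Huilier's theorem, tan(E/4) = √[tan(s/2) tan((s−a)/2) tan((s−b)/2) tan((s−c)/2)], giving spherical excess E = 0.3814 rad.
Area = E·R² = 0.3814 × (6378.14)² ≈ 15514234 km².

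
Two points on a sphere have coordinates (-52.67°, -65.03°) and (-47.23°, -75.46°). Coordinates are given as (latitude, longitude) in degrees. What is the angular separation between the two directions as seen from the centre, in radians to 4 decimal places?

In radians: φ₁ = -0.9193, φ₂ = -0.8243, Δλ = -10.430° = -0.1820 rad.
Haversine: a = sin²(Δφ/2) + cos φ₁ cos φ₂ sin²(Δλ/2) = 0.0023 + (0.6064)(0.6791)(0.0083) = 0.00565.
Central angle c = 2·arcsin(√a) = 0.15053 rad.
So the angular separation is 0.1505 rad.

0.1505 rad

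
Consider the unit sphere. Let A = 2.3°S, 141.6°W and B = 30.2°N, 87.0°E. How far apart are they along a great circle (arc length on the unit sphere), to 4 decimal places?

2.2034

In radians: φ₁ = -0.0401, φ₂ = 0.5271, Δλ = -131.400° = -2.2934 rad.
Haversine: a = sin²(Δφ/2) + cos φ₁ cos φ₂ sin²(Δλ/2) = 0.0783 + (0.9992)(0.8643)(0.8307) = 0.79564.
Central angle c = 2·arcsin(√a) = 2.20344 rad.
On the unit sphere the arc length equals the central angle: 2.2034.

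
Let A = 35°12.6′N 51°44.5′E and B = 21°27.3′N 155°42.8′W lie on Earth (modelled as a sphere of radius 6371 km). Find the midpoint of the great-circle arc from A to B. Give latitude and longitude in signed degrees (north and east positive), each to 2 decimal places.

65.51°, 142.92°

Central angle δ = 2.0532 rad. Interpolating on the sphere with fraction f = 0.5:
P = [sin((1−f)δ)·A + sin(fδ)·B] / sin δ = 0.9657·A + 0.9657·B in Cartesian coordinates,
giving P = (-0.3307, 0.2499, 0.9101), i.e. latitude 65.51°, longitude 142.92°.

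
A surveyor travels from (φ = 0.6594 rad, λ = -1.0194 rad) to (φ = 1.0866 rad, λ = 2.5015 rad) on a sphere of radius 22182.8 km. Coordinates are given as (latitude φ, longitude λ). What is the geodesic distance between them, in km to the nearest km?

30368 km

In radians: φ₁ = 0.6594, φ₂ = 1.0866, Δλ = -158.267° = -2.7623 rad.
cos c = sin φ₁ sin φ₂ + cos φ₁ cos φ₂ cos Δλ = (0.6126)(0.8850) + (0.7904)(0.4655)(-0.9289) = 0.20046,
so c = arccos(0.20046) = 1.36897 rad.
Distance = R·c = 22182.8 × 1.3690 ≈ 30368 km.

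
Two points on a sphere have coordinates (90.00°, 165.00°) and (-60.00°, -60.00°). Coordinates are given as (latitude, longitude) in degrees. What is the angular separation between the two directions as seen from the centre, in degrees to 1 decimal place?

150.0°

Let φ₁ = 1.5708 rad, φ₂ = -1.0472 rad, and Δλ = 2.3562 rad.
Haversine: a = sin²(Δφ/2) + cos φ₁ cos φ₂ sin²(Δλ/2) = 0.9330 + (0.0000)(0.5000)(0.8536) = 0.93301.
Central angle c = 2·arcsin(√a) = 2.61799 rad.
So the angular separation is 150.0°.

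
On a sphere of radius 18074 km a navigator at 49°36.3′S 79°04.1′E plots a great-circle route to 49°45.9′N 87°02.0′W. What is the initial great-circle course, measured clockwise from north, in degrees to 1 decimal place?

276.3°

Δλ = -166.102° = -2.8990 rad.
y = sin Δλ · cos φ₂ = (-0.2402)(0.6459) = -0.1552
x = cos φ₁ sin φ₂ − sin φ₁ cos φ₂ cos Δλ = (0.6481)(0.7634) − (-0.7616)(0.6459)(-0.9707) = 0.0172
θ = atan2(y, x) = -83.68°; adding 360° gives 276.3°.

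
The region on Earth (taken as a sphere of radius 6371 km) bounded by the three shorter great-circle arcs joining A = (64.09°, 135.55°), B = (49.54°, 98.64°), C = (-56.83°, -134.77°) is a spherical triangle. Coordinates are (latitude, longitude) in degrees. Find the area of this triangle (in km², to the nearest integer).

Side lengths (central angles): a = 2.5840, b = 2.4212, c = 0.4249 rad; semiperimeter s = 2.7150.
By l'Huilier's theorem, tan(E/4) = √[tan(s/2) tan((s−a)/2) tan((s−b)/2) tan((s−c)/2)], giving spherical excess E = 1.2186 rad.
Area = E·R² = 1.2186 × (6371)² ≈ 49464136 km².

49464136 km²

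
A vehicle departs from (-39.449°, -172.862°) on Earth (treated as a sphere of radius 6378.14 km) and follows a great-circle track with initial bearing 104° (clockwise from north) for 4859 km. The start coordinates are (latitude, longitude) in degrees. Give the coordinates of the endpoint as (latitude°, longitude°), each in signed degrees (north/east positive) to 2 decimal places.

Angular distance δ = d/R = 4859/6378.14 = 0.76182 rad; initial bearing θ = 1.8151 rad.
sin φ₂ = sin φ₁ cos δ + cos φ₁ sin δ cos θ = (-0.6354)(0.7236) + (0.7722)(0.6902)(-0.2419) = -0.5887, so φ₂ = -36.06°.
Δλ = atan2(sin θ sin δ cos φ₁, cos δ − sin φ₁ sin φ₂) = atan2(0.5172, 0.3495) = 55.947°.
λ₂ = -172.862° + 55.947° = -116.91°.

-36.06°, -116.91°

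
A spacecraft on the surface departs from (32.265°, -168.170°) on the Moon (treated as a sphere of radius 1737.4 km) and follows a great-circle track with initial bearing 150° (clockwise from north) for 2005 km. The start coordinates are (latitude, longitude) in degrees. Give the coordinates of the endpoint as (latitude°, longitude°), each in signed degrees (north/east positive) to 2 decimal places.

-26.97°, -137.31°

Angular distance δ = d/R = 2005/1737.4 = 1.15402 rad; initial bearing θ = 2.6180 rad.
sin φ₂ = sin φ₁ cos δ + cos φ₁ sin δ cos θ = (0.5338)(0.4048) + (0.8456)(0.9144)(-0.8660) = -0.4535, so φ₂ = -26.97°.
Δλ = atan2(sin θ sin δ cos φ₁, cos δ − sin φ₁ sin φ₂) = atan2(0.3866, 0.6469) = 30.863°.
λ₂ = -168.170° + 30.863° = -137.31°.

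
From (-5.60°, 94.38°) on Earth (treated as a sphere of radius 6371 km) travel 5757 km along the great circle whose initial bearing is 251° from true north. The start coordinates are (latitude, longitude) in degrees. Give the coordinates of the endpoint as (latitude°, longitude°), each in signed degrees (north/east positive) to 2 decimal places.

-18.36°, 42.88°

Angular distance δ = d/R = 5757/6371 = 0.90363 rad; initial bearing θ = 4.3808 rad.
sin φ₂ = sin φ₁ cos δ + cos φ₁ sin δ cos θ = (-0.0976)(0.6188) + (0.9952)(0.7856)(-0.3256) = -0.3149, so φ₂ = -18.36°.
Δλ = atan2(sin θ sin δ cos φ₁, cos δ − sin φ₁ sin φ₂) = atan2(-0.7392, 0.5880) = -51.499°.
λ₂ = 94.380° − 51.499° = 42.88°.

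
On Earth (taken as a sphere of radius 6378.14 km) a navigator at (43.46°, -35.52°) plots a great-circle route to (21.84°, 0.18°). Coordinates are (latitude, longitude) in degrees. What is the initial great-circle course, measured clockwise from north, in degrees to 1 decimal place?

114.6°

Δλ = 35.700° = 0.6231 rad.
y = sin Δλ · cos φ₂ = (0.5835)(0.9282) = 0.5417
x = cos φ₁ sin φ₂ − sin φ₁ cos φ₂ cos Δλ = (0.7259)(0.3720) − (0.6878)(0.9282)(0.8121) = -0.2485
θ = atan2(y, x) = 114.64°, so the bearing is 114.6°.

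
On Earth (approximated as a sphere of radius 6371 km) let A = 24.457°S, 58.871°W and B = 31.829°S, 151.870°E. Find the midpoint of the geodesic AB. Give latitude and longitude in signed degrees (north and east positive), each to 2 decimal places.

-63.46°, -126.36°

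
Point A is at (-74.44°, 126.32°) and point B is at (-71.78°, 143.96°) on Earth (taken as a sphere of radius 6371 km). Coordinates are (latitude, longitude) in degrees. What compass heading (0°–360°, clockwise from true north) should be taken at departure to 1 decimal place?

71.2°

With φ₁ = -1.2992, φ₂ = -1.2528, Δλ = 0.3079 rad, the forward-azimuth formula gives
θ = atan2( sin Δλ cos φ₂ , cos φ₁ sin φ₂ − sin φ₁ cos φ₂ cos Δλ ) = atan2(0.0947, 0.0322) = 71.20°.
So the initial bearing is 71.2°.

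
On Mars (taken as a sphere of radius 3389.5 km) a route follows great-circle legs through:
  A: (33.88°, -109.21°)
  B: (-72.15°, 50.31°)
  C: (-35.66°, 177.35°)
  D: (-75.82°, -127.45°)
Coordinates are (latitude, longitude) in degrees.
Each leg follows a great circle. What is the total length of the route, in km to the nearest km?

Leg A→B: central angle 2.4481 rad, distance 8297.8 km.
Leg B→C: central angle 1.1539 rad, distance 3911.3 km.
Leg C→D: central angle 0.8247 rad, distance 2795.2 km.
Total: 8297.8 + 3911.3 + 2795.2 ≈ 15004 km.

15004 km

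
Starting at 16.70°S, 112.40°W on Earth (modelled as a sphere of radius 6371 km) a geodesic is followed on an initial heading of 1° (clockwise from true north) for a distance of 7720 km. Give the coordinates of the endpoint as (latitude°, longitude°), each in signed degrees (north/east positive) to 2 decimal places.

52.71°, -110.85°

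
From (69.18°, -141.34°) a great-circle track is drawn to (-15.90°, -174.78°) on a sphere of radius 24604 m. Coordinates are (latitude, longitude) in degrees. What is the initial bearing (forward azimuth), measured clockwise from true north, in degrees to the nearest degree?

Δλ = -33.440° = -0.5836 rad.
y = sin Δλ · cos φ₂ = (-0.5511)(0.9617) = -0.5300
x = cos φ₁ sin φ₂ − sin φ₁ cos φ₂ cos Δλ = (0.3554)(-0.2740) − (0.9347)(0.9617)(0.8345) = -0.8475
θ = atan2(y, x) = -147.98°; adding 360° gives 212°.

212°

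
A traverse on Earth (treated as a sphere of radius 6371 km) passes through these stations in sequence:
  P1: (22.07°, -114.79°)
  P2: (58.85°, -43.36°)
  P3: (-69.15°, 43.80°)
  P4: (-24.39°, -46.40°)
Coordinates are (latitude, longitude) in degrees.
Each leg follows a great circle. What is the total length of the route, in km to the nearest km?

30168 km

Leg P1→P2: central angle 1.0767 rad, distance 6859.7 km.
Leg P2→P3: central angle 2.4827 rad, distance 15817.1 km.
Leg P3→P4: central angle 1.1758 rad, distance 7491.2 km.
Total: 6859.7 + 15817.1 + 7491.2 ≈ 30168 km.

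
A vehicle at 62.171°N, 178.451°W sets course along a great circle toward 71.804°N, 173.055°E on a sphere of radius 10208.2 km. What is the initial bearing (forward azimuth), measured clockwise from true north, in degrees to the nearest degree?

345°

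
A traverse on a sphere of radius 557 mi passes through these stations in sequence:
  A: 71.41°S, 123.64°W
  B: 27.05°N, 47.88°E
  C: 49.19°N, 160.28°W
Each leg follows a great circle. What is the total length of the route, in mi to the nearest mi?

2286 mi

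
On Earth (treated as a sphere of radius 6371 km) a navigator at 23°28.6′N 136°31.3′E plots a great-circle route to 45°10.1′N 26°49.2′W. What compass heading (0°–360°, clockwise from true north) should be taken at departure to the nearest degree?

348°

Δλ = -163.342° = -2.8508 rad.
y = sin Δλ · cos φ₂ = (-0.2867)(0.7050) = -0.2021
x = cos φ₁ sin φ₂ − sin φ₁ cos φ₂ cos Δλ = (0.9172)(0.7092) − (0.3984)(0.7050)(-0.9580) = 0.9196
θ = atan2(y, x) = -12.40°; adding 360° gives 348°.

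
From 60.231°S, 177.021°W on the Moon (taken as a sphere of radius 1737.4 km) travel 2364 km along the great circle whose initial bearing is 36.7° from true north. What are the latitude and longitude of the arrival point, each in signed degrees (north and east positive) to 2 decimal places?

Angular distance δ = d/R = 2364/1737.4 = 1.36065 rad; initial bearing θ = 0.6405 rad.
sin φ₂ = sin φ₁ cos δ + cos φ₁ sin δ cos θ = (-0.8680)(0.2086) + (0.4965)(0.9780)(0.8018) = 0.2083, so φ₂ = 12.02°.
Δλ = atan2(sin θ sin δ cos φ₁, cos δ − sin φ₁ sin φ₂) = atan2(0.2902, 0.3894) = 36.697°.
λ₂ = -177.021° + 36.697° = -140.32°.

12.02°, -140.32°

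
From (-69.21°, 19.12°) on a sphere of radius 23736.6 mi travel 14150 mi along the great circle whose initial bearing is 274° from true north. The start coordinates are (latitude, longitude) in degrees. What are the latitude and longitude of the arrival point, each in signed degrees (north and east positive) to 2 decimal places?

Angular distance δ = d/R = 14150/23736.6 = 0.59613 rad; initial bearing θ = 4.7822 rad.
sin φ₂ = sin φ₁ cos δ + cos φ₁ sin δ cos θ = (-0.9349)(0.8275) + (0.3549)(0.5614)(0.0698) = -0.7597, so φ₂ = -49.44°.
Δλ = atan2(sin θ sin δ cos φ₁, cos δ − sin φ₁ sin φ₂) = atan2(-0.1988, 0.1173) = -59.468°.
λ₂ = 19.120° − 59.468° = -40.35°.

-49.44°, -40.35°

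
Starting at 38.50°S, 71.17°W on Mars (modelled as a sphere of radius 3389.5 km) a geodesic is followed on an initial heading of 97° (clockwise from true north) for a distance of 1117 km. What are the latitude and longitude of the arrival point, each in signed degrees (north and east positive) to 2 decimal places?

-38.31°, -47.01°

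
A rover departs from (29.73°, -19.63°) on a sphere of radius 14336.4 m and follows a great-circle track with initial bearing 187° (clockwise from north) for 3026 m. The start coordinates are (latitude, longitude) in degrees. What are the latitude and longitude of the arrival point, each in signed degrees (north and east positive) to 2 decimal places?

Angular distance δ = d/R = 3026/14336.4 = 0.21107 rad; initial bearing θ = 3.2638 rad.
sin φ₂ = sin φ₁ cos δ + cos φ₁ sin δ cos θ = (0.4959)(0.9778) + (0.8684)(0.2095)(-0.9925) = 0.3043, so φ₂ = 17.72°.
Δλ = atan2(sin θ sin δ cos φ₁, cos δ − sin φ₁ sin φ₂) = atan2(-0.0222, 0.8269) = -1.536°.
λ₂ = -19.630° − 1.536° = -21.17°.

17.72°, -21.17°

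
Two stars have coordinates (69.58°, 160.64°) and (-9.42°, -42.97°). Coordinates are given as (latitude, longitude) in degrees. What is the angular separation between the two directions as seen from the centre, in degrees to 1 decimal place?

With latitudes φ₁ = 69.580°, φ₂ = -9.420° and longitude difference Δλ = 156.390°:
cos c = sin φ₁ sin φ₂ + cos φ₁ cos φ₂ cos Δλ = (0.9372)(-0.1637) + (0.3489)(0.9865)(-0.9163) = -0.46877,
so c = arccos(-0.46877) = 2.05869 rad.
So the angular separation is 118.0°.

118.0°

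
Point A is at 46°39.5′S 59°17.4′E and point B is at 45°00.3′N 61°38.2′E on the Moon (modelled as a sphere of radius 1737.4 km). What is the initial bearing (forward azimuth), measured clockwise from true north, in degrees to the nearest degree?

Δλ = 2.347° = 0.0410 rad.
y = sin Δλ · cos φ₂ = (0.0409)(0.7070) = 0.0290
x = cos φ₁ sin φ₂ − sin φ₁ cos φ₂ cos Δλ = (0.6863)(0.7072) − (-0.7273)(0.7070)(0.9992) = 0.9991
θ = atan2(y, x) = 1.66°, so the bearing is 2°.

2°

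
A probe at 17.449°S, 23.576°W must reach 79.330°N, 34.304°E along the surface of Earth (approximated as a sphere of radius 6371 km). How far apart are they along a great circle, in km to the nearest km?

Let φ₁ = -0.3045 rad, φ₂ = 1.3846 rad, and Δλ = 1.0102 rad.
cos c = sin φ₁ sin φ₂ + cos φ₁ cos φ₂ cos Δλ = (-0.2999)(0.9827) + (0.9540)(0.1852)(0.5317) = -0.20076,
so c = arccos(-0.20076) = 1.77293 rad.
Distance = R·c = 6371 × 1.7729 ≈ 11295 km.

11295 km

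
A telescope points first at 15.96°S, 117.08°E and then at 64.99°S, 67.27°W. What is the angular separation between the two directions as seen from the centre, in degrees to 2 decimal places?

98.98°

In radians: φ₁ = -0.2786, φ₂ = -1.1343, Δλ = 175.650° = 3.0657 rad.
cos c = sin φ₁ sin φ₂ + cos φ₁ cos φ₂ cos Δλ = (-0.2750)(-0.9062) + (0.9615)(0.4228)(-0.9971) = -0.15613,
so c = arccos(-0.15613) = 1.72756 rad.
So the angular separation is 98.98°.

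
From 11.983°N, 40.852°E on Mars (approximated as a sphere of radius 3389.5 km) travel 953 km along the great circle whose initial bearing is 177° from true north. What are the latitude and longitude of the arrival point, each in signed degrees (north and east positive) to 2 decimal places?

Angular distance δ = d/R = 953/3389.5 = 0.28116 rad; initial bearing θ = 3.0892 rad.
sin φ₂ = sin φ₁ cos δ + cos φ₁ sin δ cos θ = (0.2076)(0.9607) + (0.9782)(0.2775)(-0.9986) = -0.0716, so φ₂ = -4.11°.
Δλ = atan2(sin θ sin δ cos φ₁, cos δ − sin φ₁ sin φ₂) = atan2(0.0142, 0.9756) = 0.834°.
λ₂ = 40.852° + 0.834° = 41.69°.

-4.11°, 41.69°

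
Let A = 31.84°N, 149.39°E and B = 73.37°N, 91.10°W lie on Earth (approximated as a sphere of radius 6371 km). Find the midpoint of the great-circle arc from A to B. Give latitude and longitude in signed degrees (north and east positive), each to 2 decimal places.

63.18°, 168.76°

Central angle δ = 1.1748 rad. Interpolating on the sphere with fraction f = 0.5:
P = [sin((1−f)δ)·A + sin(fδ)·B] / sin δ = 0.6007·A + 0.6007·B in Cartesian coordinates,
giving P = (-0.4425, 0.0880, 0.8925), i.e. latitude 63.18°, longitude 168.76°.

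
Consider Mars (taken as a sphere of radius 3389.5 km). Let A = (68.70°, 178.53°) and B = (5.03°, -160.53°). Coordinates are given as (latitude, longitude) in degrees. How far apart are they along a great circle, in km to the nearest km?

In radians: φ₁ = 1.1990, φ₂ = 0.0878, Δλ = 20.940° = 0.3655 rad.
cos c = sin φ₁ sin φ₂ + cos φ₁ cos φ₂ cos Δλ = (0.9317)(0.0877) + (0.3633)(0.9961)(0.9340) = 0.41964,
so c = arccos(0.41964) = 1.13775 rad.
Distance = R·c = 3389.5 × 1.1377 ≈ 3856 km.

3856 km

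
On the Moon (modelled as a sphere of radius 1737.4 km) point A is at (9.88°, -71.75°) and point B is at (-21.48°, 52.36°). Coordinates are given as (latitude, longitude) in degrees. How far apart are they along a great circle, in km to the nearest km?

3798 km

In radians: φ₁ = 0.1724, φ₂ = -0.3749, Δλ = 124.110° = 2.1661 rad.
Haversine: a = sin²(Δφ/2) + cos φ₁ cos φ₂ sin²(Δλ/2) = 0.0730 + (0.9852)(0.9305)(0.7804) = 0.78846.
Central angle c = 2·arcsin(√a) = 2.18576 rad.
Distance = R·c = 1737.4 × 2.1858 ≈ 3798 km.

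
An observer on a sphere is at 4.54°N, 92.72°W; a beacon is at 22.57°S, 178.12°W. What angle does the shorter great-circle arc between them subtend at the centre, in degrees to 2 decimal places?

In radians: φ₁ = 0.0792, φ₂ = -0.3939, Δλ = -85.400° = -1.4905 rad.
Haversine: a = sin²(Δφ/2) + cos φ₁ cos φ₂ sin²(Δλ/2) = 0.0549 + (0.9969)(0.9234)(0.4599) = 0.47828.
Central angle c = 2·arcsin(√a) = 1.52734 rad.
So the angular separation is 87.51°.

87.51°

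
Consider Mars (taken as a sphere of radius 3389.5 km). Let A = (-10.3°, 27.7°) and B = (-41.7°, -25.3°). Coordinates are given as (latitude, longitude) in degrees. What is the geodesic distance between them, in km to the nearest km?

With latitudes φ₁ = -10.300°, φ₂ = -41.700° and longitude difference Δλ = -53.000°:
Haversine: a = sin²(Δφ/2) + cos φ₁ cos φ₂ sin²(Δλ/2) = 0.0732 + (0.9839)(0.7466)(0.1991) = 0.21948.
Central angle c = 2·arcsin(√a) = 0.97515 rad.
Distance = R·c = 3389.5 × 0.9752 ≈ 3305 km.

3305 km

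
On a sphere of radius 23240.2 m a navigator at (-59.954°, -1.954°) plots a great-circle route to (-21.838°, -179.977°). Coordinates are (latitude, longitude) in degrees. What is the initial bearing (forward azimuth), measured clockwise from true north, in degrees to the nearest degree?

182°

With φ₁ = -1.0464, φ₂ = -0.3811, Δλ = -3.1071 rad, the forward-azimuth formula gives
θ = atan2( sin Δλ cos φ₂ , cos φ₁ sin φ₂ − sin φ₁ cos φ₂ cos Δλ ) = atan2(-0.0320, -0.9893) = -178.15°.
Adding 360° brings this into [0°, 360°): 182°.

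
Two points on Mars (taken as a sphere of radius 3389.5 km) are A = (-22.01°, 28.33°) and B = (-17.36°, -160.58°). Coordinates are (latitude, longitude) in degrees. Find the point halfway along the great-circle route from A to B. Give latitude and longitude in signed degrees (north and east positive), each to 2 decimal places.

Central angle δ = 2.4378 rad. Interpolating on the sphere with fraction f = 0.5:
P = [sin((1−f)δ)·A + sin(fδ)·B] / sin δ = 1.4506·A + 1.4506·B in Cartesian coordinates,
giving P = (-0.1220, 0.1779, -0.9765), i.e. latitude -77.55°, longitude 124.44°.

-77.55°, 124.44°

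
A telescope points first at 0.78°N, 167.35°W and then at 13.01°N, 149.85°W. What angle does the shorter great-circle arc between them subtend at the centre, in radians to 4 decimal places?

0.3703 rad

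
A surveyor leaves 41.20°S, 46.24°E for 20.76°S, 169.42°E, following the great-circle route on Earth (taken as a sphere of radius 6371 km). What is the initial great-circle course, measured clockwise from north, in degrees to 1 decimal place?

Δλ = 123.180° = 2.1499 rad.
y = sin Δλ · cos φ₂ = (0.8370)(0.9351) = 0.7826
x = cos φ₁ sin φ₂ − sin φ₁ cos φ₂ cos Δλ = (0.7524)(-0.3545) − (-0.6587)(0.9351)(-0.5473) = -0.6038
θ = atan2(y, x) = 127.65°, so the bearing is 127.6°.

127.6°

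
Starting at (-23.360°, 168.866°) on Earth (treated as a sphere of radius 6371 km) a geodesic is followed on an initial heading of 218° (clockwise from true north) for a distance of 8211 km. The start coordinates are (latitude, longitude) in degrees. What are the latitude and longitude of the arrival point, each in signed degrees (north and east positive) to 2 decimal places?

Angular distance δ = d/R = 8211/6371 = 1.28881 rad; initial bearing θ = 3.8048 rad.
sin φ₂ = sin φ₁ cos δ + cos φ₁ sin δ cos θ = (-0.3965)(0.2783) + (0.9180)(0.9605)(-0.7880) = -0.8052, so φ₂ = -53.63°.
Δλ = atan2(sin θ sin δ cos φ₁, cos δ − sin φ₁ sin φ₂) = atan2(-0.5429, -0.0410) = -94.318°.
λ₂ = 168.866° − 94.318° = 74.55°.

-53.63°, 74.55°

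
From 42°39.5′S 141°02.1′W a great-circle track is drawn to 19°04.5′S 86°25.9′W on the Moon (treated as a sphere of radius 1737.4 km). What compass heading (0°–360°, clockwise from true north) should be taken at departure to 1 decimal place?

80.4°

With φ₁ = -0.7445, φ₂ = -0.3329, Δλ = 0.9530 rad, the forward-azimuth formula gives
θ = atan2( sin Δλ cos φ₂ , cos φ₁ sin φ₂ − sin φ₁ cos φ₂ cos Δλ ) = atan2(0.7704, 0.1306) = 80.38°.
So the initial bearing is 80.4°.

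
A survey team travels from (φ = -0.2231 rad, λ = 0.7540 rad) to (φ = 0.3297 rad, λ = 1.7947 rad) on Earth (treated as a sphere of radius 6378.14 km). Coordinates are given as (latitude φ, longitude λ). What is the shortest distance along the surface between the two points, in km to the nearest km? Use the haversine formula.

7430 km

With latitudes φ₁ = -12.783°, φ₂ = 18.890° and longitude difference Δλ = 59.628°:
Haversine: a = sin²(Δφ/2) + cos φ₁ cos φ₂ sin²(Δλ/2) = 0.0745 + (0.9752)(0.9461)(0.2472) = 0.30255.
Central angle c = 2·arcsin(√a) = 1.16484 rad.
Distance = R·c = 6378.14 × 1.1648 ≈ 7430 km.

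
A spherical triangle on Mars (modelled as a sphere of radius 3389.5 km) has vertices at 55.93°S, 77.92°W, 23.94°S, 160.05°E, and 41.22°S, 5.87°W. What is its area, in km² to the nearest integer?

9484898 km²

Side lengths (central angles): a = 1.9817, b = 0.8289, c = 1.5062 rad; semiperimeter s = 2.1584.
By l'Huilier's theorem, tan(E/4) = √[tan(s/2) tan((s−a)/2) tan((s−b)/2) tan((s−c)/2)], giving spherical excess E = 0.8256 rad.
Area = E·R² = 0.8256 × (3389.5)² ≈ 9484898 km².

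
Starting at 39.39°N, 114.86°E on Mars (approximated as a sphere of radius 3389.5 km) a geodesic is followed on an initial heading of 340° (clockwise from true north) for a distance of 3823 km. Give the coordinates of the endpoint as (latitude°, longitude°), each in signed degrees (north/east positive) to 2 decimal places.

68.14°, -9.03°

Angular distance δ = d/R = 3823/3389.5 = 1.12789 rad; initial bearing θ = 5.9341 rad.
sin φ₂ = sin φ₁ cos δ + cos φ₁ sin δ cos θ = (0.6346)(0.4286) + (0.7728)(0.9035)(0.9397) = 0.9281, so φ₂ = 68.14°.
Δλ = atan2(sin θ sin δ cos φ₁, cos δ − sin φ₁ sin φ₂) = atan2(-0.2388, -0.1604) = -123.890°.
λ₂ = 114.860° − 123.890° = -9.03°.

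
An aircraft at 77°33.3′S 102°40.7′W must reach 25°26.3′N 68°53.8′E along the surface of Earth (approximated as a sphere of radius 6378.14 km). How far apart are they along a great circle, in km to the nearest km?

With latitudes φ₁ = -77.555°, φ₂ = 25.438° and longitude difference Δλ = 171.575°:
cos c = sin φ₁ sin φ₂ + cos φ₁ cos φ₂ cos Δλ = (-0.9765)(0.4295) + (0.2155)(0.9030)(-0.9892) = -0.61196,
so c = arccos(-0.61196) = 2.22933 rad.
Distance = R·c = 6378.14 × 2.2293 ≈ 14219 km.

14219 km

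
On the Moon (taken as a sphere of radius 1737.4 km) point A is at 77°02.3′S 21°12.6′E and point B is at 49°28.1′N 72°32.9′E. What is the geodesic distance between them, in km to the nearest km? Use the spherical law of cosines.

3958 km

In radians: φ₁ = -1.3446, φ₂ = 0.8634, Δλ = 51.338° = 0.8960 rad.
cos c = sin φ₁ sin φ₂ + cos φ₁ cos φ₂ cos Δλ = (-0.9745)(0.7600) + (0.2243)(0.6499)(0.6247) = -0.64962,
so c = arccos(-0.64962) = 2.27788 rad.
Distance = R·c = 1737.4 × 2.2779 ≈ 3958 km.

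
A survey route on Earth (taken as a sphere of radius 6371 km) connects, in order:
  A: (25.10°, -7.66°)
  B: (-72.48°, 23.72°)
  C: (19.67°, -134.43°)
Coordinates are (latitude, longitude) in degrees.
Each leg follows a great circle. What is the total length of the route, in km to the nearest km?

25089 km

Leg A→B: central angle 1.7434 rad, distance 11107.4 km.
Leg B→C: central angle 2.1946 rad, distance 13981.6 km.
Total: 11107.4 + 13981.6 ≈ 25089 km.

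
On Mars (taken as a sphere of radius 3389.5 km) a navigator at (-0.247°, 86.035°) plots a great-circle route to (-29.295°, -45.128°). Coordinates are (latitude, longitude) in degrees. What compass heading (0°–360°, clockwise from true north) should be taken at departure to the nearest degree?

233°

Δλ = -131.163° = -2.2892 rad.
y = sin Δλ · cos φ₂ = (-0.7528)(0.8721) = -0.6566
x = cos φ₁ sin φ₂ − sin φ₁ cos φ₂ cos Δλ = (1.0000)(-0.4893) − (-0.0043)(0.8721)(-0.6582) = -0.4918
θ = atan2(y, x) = -126.83°; adding 360° gives 233°.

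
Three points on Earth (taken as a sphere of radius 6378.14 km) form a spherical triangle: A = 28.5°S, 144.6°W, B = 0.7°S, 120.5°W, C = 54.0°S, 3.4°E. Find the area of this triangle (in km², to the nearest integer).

28216664 km²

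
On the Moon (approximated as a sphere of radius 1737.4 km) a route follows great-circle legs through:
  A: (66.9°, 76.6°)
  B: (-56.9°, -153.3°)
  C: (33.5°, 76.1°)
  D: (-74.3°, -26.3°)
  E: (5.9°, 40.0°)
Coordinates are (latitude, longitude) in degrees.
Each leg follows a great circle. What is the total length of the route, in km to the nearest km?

Leg A→B: central angle 2.7106 rad, distance 4709.4 km.
Leg B→C: central angle 2.4321 rad, distance 4225.6 km.
Leg C→D: central angle 2.1893 rad, distance 3803.7 km.
Leg D→E: central angle 1.5616 rad, distance 2713.1 km.
Total: 4709.4 + 4225.6 + 3803.7 + 2713.1 ≈ 15452 km.

15452 km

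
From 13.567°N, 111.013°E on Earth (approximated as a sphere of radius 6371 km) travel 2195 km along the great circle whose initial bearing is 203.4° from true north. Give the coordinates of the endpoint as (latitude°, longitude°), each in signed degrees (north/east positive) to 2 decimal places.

-4.62°, 103.28°

Angular distance δ = d/R = 2195/6371 = 0.34453 rad; initial bearing θ = 3.5500 rad.
sin φ₂ = sin φ₁ cos δ + cos φ₁ sin δ cos θ = (0.2346)(0.9412) + (0.9721)(0.3378)(-0.9178) = -0.0805, so φ₂ = -4.62°.
Δλ = atan2(sin θ sin δ cos φ₁, cos δ − sin φ₁ sin φ₂) = atan2(-0.1304, 0.9601) = -7.734°.
λ₂ = 111.013° − 7.734° = 103.28°.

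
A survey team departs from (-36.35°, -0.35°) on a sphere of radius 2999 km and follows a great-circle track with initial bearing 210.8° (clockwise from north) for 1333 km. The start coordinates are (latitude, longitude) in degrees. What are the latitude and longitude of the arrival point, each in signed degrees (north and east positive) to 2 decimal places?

Angular distance δ = d/R = 1333/2999 = 0.44448 rad; initial bearing θ = 3.6792 rad.
sin φ₂ = sin φ₁ cos δ + cos φ₁ sin δ cos θ = (-0.5927)(0.9028) + (0.8054)(0.4300)(-0.8590) = -0.8326, so φ₂ = -56.37°.
Δλ = atan2(sin θ sin δ cos φ₁, cos δ − sin φ₁ sin φ₂) = atan2(-0.1773, 0.4093) = -23.423°.
λ₂ = -0.350° − 23.423° = -23.77°.

-56.37°, -23.77°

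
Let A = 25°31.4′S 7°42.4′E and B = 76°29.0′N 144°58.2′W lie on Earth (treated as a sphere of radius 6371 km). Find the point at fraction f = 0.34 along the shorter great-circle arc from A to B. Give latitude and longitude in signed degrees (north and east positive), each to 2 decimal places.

17.43°, 2.14°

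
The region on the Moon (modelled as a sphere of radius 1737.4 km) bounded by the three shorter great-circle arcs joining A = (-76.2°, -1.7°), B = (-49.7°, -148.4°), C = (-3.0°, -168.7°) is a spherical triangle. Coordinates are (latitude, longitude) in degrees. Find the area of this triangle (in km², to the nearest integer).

525529 km²

Side lengths (central angles): a = 0.8689, b = 1.7531, c = 0.9126 rad; semiperimeter s = 1.7673.
By l'Huilier's theorem, tan(E/4) = √[tan(s/2) tan((s−a)/2) tan((s−b)/2) tan((s−c)/2)], giving spherical excess E = 0.1741 rad.
Area = E·R² = 0.1741 × (1737.4)² ≈ 525529 km².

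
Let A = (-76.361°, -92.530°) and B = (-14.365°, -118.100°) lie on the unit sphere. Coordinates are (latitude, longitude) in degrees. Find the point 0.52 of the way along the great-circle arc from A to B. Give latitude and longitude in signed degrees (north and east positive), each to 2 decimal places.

-44.56°, -113.46°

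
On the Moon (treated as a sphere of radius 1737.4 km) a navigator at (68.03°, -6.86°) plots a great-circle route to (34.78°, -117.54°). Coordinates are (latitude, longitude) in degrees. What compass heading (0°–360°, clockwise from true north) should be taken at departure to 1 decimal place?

Δλ = -110.680° = -1.9317 rad.
y = sin Δλ · cos φ₂ = (-0.9356)(0.8213) = -0.7684
x = cos φ₁ sin φ₂ − sin φ₁ cos φ₂ cos Δλ = (0.3741)(0.5704) − (0.9274)(0.8213)(-0.3531) = 0.4824
θ = atan2(y, x) = -57.88°; adding 360° gives 302.1°.

302.1°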